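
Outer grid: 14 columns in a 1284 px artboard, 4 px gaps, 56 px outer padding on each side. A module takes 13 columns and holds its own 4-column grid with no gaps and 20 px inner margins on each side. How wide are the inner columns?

262 px

Take off 112 px of margins, leaving 1172 px.
14 columns + 13 gaps: 14c + 13·4 = 1172.
14c = 1172 − 52 = 1120, so c = 80 px.
Span of 13: 13·80 + 12·4 = 1040 + 48 = 1088 px.
Inner content = 1088 − 2·20 = 1048 px.
1048 / 4 = 262 px per column.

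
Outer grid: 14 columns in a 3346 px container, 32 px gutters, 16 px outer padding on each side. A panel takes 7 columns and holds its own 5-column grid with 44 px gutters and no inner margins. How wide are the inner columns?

293 px

Inside the margins: 3346 − 32 = 3314 px.
14 columns + 13 gutters: 14c + 13·32 = 3314.
14c = 3314 − 416 = 2898, so c = 207 px.
Span of 7: 7·207 + 6·32 = 1449 + 192 = 1641 px.
Subtracting 4 gutters of 44 leaves 1465 for 5 columns, so d = 293 px.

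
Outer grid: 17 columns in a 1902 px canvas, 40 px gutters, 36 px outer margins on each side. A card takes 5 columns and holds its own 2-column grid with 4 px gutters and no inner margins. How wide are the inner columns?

Outer content = 1902 − 2·36 = 1830 px.
17 columns + 16 gutters: 17c + 16·40 = 1830.
17c = 1830 − 640 = 1190, so c = 70 px.
5 columns plus 4 gutters: 350 + 160 = 510 px.
Subtracting 1 gutter of 4 leaves 506 for 2 columns, so d = 253 px.

253 px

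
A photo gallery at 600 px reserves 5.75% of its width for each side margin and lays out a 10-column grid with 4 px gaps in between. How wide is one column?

49.5 px

600 × (1 − 2·5.75%) = 600 × 88.5% = 531 px for the columns.
Subtracting 9 gaps of 4 leaves 495 for 10 columns, so c = 49.5 px.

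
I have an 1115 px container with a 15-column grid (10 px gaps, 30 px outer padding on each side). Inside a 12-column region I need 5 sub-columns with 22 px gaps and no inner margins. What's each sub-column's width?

150.8 px

Take off 60 px of margins, leaving 1055 px.
15c + 14·10 = 1055 → 15c = 915 → c = 61 px.
12 columns plus 11 gaps: 732 + 110 = 842 px.
842 − 4·22 = 754; ÷5 gives d = 150.8 px.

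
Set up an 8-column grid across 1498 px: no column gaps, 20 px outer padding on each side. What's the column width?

182.25 px

Content width = 1498 − 2·20 = 1458 px.
With no column gaps, each column is 1458/8 = 182.25 px.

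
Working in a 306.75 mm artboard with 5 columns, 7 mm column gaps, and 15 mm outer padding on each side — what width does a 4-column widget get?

220 mm

Content width = 306.75 − 2·15 = 276.75 mm.
5 columns + 4 column gaps: 5c + 4·7 = 276.75.
5c = 276.75 − 28 = 248.75, so c = 49.75 mm.
4-column span = 4·49.75 + 3·7 = 220 mm.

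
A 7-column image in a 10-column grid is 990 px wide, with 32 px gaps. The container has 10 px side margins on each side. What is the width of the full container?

1448 px

Subtracting 6 gaps of 32 leaves 798 for 7 columns, so c = 114 px.
Container = 2·10 + 10·114 + 9·32 = 20 + 1140 + 288 = 1448 px.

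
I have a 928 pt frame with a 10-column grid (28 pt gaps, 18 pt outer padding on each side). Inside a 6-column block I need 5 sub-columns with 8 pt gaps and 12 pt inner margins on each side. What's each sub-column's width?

Inside the margins: 928 − 36 = 892 pt.
Subtracting 9 gaps of 28 leaves 640 for 10 columns, so c = 64 pt.
6-column span = 6·64 + 5·28 = 524 pt.
Inner content = 524 − 2·12 = 500 pt.
5 columns + 4 gaps: 5d + 4·8 = 500.
5d = 500 − 32 = 468, so d = 93.6 pt.

93.6 pt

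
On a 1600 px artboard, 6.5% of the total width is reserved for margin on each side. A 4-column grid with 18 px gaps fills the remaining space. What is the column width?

334.5 px

1600 × (1 − 2·6.5%) = 1600 × 87% = 1392 px for the columns.
Subtracting 3 gaps of 18 leaves 1338 for 4 columns, so c = 334.5 px.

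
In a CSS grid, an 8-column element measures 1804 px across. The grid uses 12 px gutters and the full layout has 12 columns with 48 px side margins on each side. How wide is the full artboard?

8c + 7·12 = 1804 → 8c = 1720 → c = 215 px.
Adding margins, columns and gutters: 96 + 2580 + 132 = 2808 px.

2808 px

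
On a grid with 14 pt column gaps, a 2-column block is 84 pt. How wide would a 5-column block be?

231 pt

2c + 1·14 = 84 → 2c = 70 → c = 35 pt.
5 columns plus 4 column gaps: 175 + 56 = 231 pt.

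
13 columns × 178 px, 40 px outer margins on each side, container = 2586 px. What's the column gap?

Take off 80 px of margins, leaving 2506 px.
Columns use 2314 px, leaving 192 px across 12 column gaps = 16 px each.

16 px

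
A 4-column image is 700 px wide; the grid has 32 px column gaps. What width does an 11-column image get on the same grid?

4c + 3·32 = 700 → 4c = 604 → c = 151 px.
Span of 11: 11·151 + 10·32 = 1661 + 320 = 1981 px.

1981 px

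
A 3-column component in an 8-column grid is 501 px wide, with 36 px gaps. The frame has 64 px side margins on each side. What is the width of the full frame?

501 − 2·36 = 429; ÷3 gives c = 143 px.
Frame = 2·64 + 8·143 + 7·36 = 128 + 1144 + 252 = 1524 px.

1524 px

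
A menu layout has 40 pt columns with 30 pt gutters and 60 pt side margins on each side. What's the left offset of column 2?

Column 2 starts at margin + 1·(column + gutter) = 60 + 1·70 = 130 pt.

130 pt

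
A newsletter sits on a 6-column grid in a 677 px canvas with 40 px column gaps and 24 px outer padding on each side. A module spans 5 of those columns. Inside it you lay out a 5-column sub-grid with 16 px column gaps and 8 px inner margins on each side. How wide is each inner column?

Subtract both margins: 677 − 2·24 = 629 px.
Subtracting 5 column gaps of 40 leaves 429 for 6 columns, so c = 71.5 px.
Span of 5: 5·71.5 + 4·40 = 357.5 + 160 = 517.5 px.
Inner content = 517.5 − 2·8 = 501.5 px.
Subtracting 4 column gaps of 16 leaves 437.5 for 5 columns, so d = 87.5 px.

87.5 px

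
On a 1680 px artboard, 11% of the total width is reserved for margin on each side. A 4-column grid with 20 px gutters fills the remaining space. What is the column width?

Each margin = 11% of 1680 = 184.8 px; content = 1680 − 2·184.8 = 1310.4 px.
Subtracting 3 gutters of 20 leaves 1250.4 for 4 columns, so c = 312.6 px.

312.6 px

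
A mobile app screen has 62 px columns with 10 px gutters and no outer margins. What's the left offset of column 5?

Each column+gutter stride is 72 px; with no margin, 4 of them is 288 px.

288 px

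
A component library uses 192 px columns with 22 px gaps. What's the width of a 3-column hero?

Span of 3: 3·192 + 2·22 = 576 + 44 = 620 px.

620 px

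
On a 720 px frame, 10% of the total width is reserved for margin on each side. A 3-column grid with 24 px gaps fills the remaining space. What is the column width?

176 px

Margins: 10% × 720 = 72 px each, so content = 720 − 144 = 576 px.
3c + 2·24 = 576 → 3c = 528 → c = 176 px.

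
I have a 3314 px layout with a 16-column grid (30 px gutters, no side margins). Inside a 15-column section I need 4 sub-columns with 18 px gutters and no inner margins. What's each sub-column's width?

16c + 15·30 = 3314 → 16c = 2864 → c = 179 px.
Span of 15: 15·179 + 14·30 = 2685 + 420 = 3105 px.
Subtracting 3 gutters of 18 leaves 3051 for 4 columns, so d = 762.75 px.

762.75 px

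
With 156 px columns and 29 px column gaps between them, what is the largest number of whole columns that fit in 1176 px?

Each extra column adds 156 + 29 = 185 px.
(1176 + 29) / 185 = 6.51, so 6 columns fit.

6 columns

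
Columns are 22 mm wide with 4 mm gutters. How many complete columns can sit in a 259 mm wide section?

k columns need k·22 + (k−1)·4 = k·26 − 4.
k·26 − 4 ≤ 259 → k ≤ 263 / 26 ≈ 10.12, so k = 10.

10 columns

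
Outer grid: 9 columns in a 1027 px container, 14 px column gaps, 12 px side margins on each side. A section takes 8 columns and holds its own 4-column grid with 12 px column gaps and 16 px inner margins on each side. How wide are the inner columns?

Inside the margins: 1027 − 24 = 1003 px.
1003 − 8·14 = 891; ÷9 gives c = 99 px.
8 columns plus 7 column gaps: 792 + 98 = 890 px.
Inner content = 890 − 2·16 = 858 px.
858 − 3·12 = 822; ÷4 gives d = 205.5 px.

205.5 px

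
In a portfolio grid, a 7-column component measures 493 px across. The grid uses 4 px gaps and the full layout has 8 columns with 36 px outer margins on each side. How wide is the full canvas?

636 px

Subtracting 6 gaps of 4 leaves 469 for 7 columns, so c = 67 px.
Total width: 2·36 + 8·67 + 7·4 = 636 px.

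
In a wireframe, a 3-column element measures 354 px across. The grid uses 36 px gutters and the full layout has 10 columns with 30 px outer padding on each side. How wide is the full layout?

Subtracting 2 gutters of 36 leaves 282 for 3 columns, so c = 94 px.
Layout = 2·30 + 10·94 + 9·36 = 60 + 940 + 324 = 1324 px.

1324 px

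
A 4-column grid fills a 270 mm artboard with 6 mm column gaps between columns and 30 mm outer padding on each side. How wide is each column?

48 mm

Take off 60 mm of margins, leaving 210 mm.
210 − 3·6 = 192; ÷4 gives c = 48 mm.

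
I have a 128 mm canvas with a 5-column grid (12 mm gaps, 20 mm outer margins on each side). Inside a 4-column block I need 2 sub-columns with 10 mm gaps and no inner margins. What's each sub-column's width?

Subtract both margins: 128 − 2·20 = 88 mm.
5 columns + 4 gaps: 5c + 4·12 = 88.
5c = 88 − 48 = 40, so c = 8 mm.
4 columns plus 3 gaps: 32 + 36 = 68 mm.
68 − 1·10 = 58; ÷2 gives d = 29 mm.

29 mm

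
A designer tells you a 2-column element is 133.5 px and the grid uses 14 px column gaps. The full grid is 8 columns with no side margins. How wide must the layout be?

Subtracting 1 column gap of 14 leaves 119.5 for 2 columns, so c = 59.75 px.
Total width: 8·59.75 + 7·14 = 576 px.

576 px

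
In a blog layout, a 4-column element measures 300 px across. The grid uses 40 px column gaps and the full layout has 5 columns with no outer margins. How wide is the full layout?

4c + 3·40 = 300 → 4c = 180 → c = 45 px.
Summing: 225 + 160 = 385 px.

385 px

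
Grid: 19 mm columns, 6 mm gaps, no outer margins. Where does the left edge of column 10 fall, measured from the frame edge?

225 mm

Each column+gutter stride is 25 mm; with no margin, 9 of them is 225 mm.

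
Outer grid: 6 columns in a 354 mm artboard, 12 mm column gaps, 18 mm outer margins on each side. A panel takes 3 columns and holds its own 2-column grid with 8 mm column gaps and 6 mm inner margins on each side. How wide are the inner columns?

Inside the margins: 354 − 36 = 318 mm.
6c + 5·12 = 318 → 6c = 258 → c = 43 mm.
3 columns plus 2 column gaps: 129 + 24 = 153 mm.
Inner content = 153 − 2·6 = 141 mm.
2d + 1·8 = 141 → 2d = 133 → d = 66.5 mm.

66.5 mm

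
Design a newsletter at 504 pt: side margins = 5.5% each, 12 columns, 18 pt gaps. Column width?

Each margin = 5.5% of 504 = 27.72 pt; content = 504 − 2·27.72 = 448.56 pt.
Subtracting 11 gaps of 18 leaves 250.56 for 12 columns, so c = 20.88 pt.

20.88 pt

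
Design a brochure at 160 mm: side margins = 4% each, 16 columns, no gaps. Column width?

Margins: 4% × 160 = 6.4 mm each, so content = 160 − 12.8 = 147.2 mm.
147.2 / 16 = 9.2 mm per column.

9.2 mm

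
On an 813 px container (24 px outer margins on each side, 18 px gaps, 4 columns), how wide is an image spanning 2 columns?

Inside the margins: 813 − 48 = 765 px.
4c + 3·18 = 765 → 4c = 711 → c = 177.75 px.
2 columns plus 1 gap: 355.5 + 18 = 373.5 px.

373.5 px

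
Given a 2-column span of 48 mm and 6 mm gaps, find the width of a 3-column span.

2 columns + 1 gap: 2c + 1·6 = 48.
2c = 48 − 6 = 42, so c = 21 mm.
3 columns plus 2 gaps: 63 + 12 = 75 mm.

75 mm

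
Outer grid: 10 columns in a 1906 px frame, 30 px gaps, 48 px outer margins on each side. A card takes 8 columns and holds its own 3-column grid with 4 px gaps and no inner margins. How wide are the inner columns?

478 px

Subtract both margins: 1906 − 2·48 = 1810 px.
10 columns + 9 gaps: 10c + 9·30 = 1810.
10c = 1810 − 270 = 1540, so c = 154 px.
8 columns plus 7 gaps: 1232 + 210 = 1442 px.
Subtracting 2 gaps of 4 leaves 1434 for 3 columns, so d = 478 px.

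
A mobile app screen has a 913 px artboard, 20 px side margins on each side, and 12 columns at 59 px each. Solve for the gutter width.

15 px

Subtract both margins: 913 − 2·20 = 873 px.
12 columns take 12·59 = 708 px; remaining 165 splits into 11 gutters.
g = 165 / 11 = 15 px.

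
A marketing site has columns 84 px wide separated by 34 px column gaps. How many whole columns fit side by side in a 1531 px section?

13 columns

k columns need k·84 + (k−1)·34 = k·118 − 34.
k·118 − 34 ≤ 1531 → k ≤ 1565 / 118 ≈ 13.26, so k = 13.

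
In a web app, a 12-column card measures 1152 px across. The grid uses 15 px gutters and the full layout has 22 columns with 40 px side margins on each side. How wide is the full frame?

2204.5 px

1152 − 11·15 = 987; ÷12 gives c = 82.25 px.
Frame = 2·40 + 22·82.25 + 21·15 = 80 + 1809.5 + 315 = 2204.5 px.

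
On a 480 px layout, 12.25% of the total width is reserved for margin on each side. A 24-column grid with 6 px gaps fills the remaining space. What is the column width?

Each margin = 12.25% of 480 = 58.8 px; content = 480 − 2·58.8 = 362.4 px.
362.4 − 23·6 = 224.4; ÷24 gives c = 9.35 px.

9.35 px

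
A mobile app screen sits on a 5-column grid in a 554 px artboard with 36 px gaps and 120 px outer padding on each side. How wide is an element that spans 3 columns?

174 px

Content width = 554 − 2·120 = 314 px.
Subtracting 4 gaps of 36 leaves 170 for 5 columns, so c = 34 px.
Span of 3: 3·34 + 2·36 = 102 + 72 = 174 px.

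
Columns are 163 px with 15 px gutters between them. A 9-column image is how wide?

1587 px

9 columns plus 8 gutters: 1467 + 120 = 1587 px.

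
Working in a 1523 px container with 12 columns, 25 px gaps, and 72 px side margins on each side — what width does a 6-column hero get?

677 px

Subtract both margins: 1523 − 2·72 = 1379 px.
12c + 11·25 = 1379 → 12c = 1104 → c = 92 px.
6 columns plus 5 gaps: 552 + 125 = 677 px.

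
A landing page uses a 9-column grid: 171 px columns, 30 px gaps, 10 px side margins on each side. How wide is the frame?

1799 px

Total width: 2·10 + 9·171 + 8·30 = 1799 px.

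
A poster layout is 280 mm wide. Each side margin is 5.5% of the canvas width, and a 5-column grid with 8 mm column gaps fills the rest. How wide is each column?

Margins: 5.5% × 280 = 15.4 mm each, so content = 280 − 30.8 = 249.2 mm.
5 columns + 4 column gaps: 5c + 4·8 = 249.2.
5c = 249.2 − 32 = 217.2, so c = 43.44 mm.

43.44 mm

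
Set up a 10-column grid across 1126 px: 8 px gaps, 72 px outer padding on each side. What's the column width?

91 px

Take off 144 px of margins, leaving 982 px.
982 − 9·8 = 910; ÷10 gives c = 91 px.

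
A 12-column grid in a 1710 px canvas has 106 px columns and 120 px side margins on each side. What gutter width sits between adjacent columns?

Content width = 1710 − 2·120 = 1470 px.
Columns use 1272 px, leaving 198 px across 11 gutters = 18 px each.

18 px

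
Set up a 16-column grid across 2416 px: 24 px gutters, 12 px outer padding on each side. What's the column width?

127 px

Content width = 2416 − 2·12 = 2392 px.
16 columns + 15 gutters: 16c + 15·24 = 2392.
16c = 2392 − 360 = 2032, so c = 127 px.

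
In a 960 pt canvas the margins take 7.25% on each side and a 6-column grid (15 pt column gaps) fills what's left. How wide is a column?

124.3 pt

Each margin = 7.25% of 960 = 69.6 pt; content = 960 − 2·69.6 = 820.8 pt.
6 columns + 5 column gaps: 6c + 5·15 = 820.8.
6c = 820.8 − 75 = 745.8, so c = 124.3 pt.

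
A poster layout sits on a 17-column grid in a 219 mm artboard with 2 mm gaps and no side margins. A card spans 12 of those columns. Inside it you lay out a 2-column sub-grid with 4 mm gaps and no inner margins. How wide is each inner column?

219 − 16·2 = 187; ÷17 gives c = 11 mm.
Span of 12: 12·11 + 11·2 = 132 + 22 = 154 mm.
154 − 1·4 = 150; ÷2 gives d = 75 mm.

75 mm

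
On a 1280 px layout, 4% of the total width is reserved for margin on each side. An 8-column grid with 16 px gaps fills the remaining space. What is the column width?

1280 × (1 − 2·4%) = 1280 × 92% = 1177.6 px for the columns.
1177.6 − 7·16 = 1065.6; ÷8 gives c = 133.2 px.

133.2 px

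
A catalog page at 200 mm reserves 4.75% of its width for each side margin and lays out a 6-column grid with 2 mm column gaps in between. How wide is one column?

28.5 mm

Margins: 4.75% × 200 = 9.5 mm each, so content = 200 − 19 = 181 mm.
181 − 5·2 = 171; ÷6 gives c = 28.5 mm.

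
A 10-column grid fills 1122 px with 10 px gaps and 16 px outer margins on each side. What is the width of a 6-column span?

650 px

Subtract both margins: 1122 − 2·16 = 1090 px.
10c + 9·10 = 1090 → 10c = 1000 → c = 100 px.
6-column span = 6·100 + 5·10 = 650 px.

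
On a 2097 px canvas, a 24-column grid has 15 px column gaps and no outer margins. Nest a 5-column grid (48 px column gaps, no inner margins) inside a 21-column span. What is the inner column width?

328.2 px

24c + 23·15 = 2097 → 24c = 1752 → c = 73 px.
Span of 21: 21·73 + 20·15 = 1533 + 300 = 1833 px.
5 columns + 4 column gaps: 5d + 4·48 = 1833.
5d = 1833 − 192 = 1641, so d = 328.2 px.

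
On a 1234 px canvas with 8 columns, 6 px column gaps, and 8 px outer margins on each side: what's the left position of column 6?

773 px

Inside the margins: 1234 − 16 = 1218 px.
Subtracting 7 column gaps of 6 leaves 1176 for 8 columns, so c = 147 px.
Before column 6: the margin + 5 columns + 5 column gaps.
Offset = 8 + 5·(147 + 6) = 8 + 765 = 773 px.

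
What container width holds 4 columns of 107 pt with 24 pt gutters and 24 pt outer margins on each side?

548 pt

Total width: 2·24 + 4·107 + 3·24 = 548 pt.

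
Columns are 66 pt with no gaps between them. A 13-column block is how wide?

With no gaps, 13 columns span 13·66 = 858 pt.

858 pt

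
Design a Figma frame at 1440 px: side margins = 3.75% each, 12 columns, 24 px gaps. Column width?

89 px

1440 × (1 − 2·3.75%) = 1440 × 92.5% = 1332 px for the columns.
12c + 11·24 = 1332 → 12c = 1068 → c = 89 px.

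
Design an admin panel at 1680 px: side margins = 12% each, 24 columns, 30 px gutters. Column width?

Margins: 12% × 1680 = 201.6 px each, so content = 1680 − 403.2 = 1276.8 px.
24 columns + 23 gutters: 24c + 23·30 = 1276.8.
24c = 1276.8 − 690 = 586.8, so c = 24.45 px.

24.45 px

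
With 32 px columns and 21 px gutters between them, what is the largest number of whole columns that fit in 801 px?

Each extra column adds 32 + 21 = 53 px.
(801 + 21) / 53 = 15.51, so 15 columns fit.

15 columns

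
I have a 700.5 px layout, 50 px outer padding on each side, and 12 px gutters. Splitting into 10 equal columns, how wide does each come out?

49.25 px

Take off 100 px of margins, leaving 600.5 px.
10 columns + 9 gutters: 10c + 9·12 = 600.5.
10c = 600.5 − 108 = 492.5, so c = 49.25 px.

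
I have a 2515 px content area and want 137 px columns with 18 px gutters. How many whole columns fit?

Each extra column adds 137 + 18 = 155 px.
(2515 + 18) / 155 = 16.34, so 16 columns fit.

16 columns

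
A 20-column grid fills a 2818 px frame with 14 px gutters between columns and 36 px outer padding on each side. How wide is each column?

Take off 72 px of margins, leaving 2746 px.
20c + 19·14 = 2746 → 20c = 2480 → c = 124 px.

124 px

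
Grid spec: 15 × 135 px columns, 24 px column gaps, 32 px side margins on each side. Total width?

Total width: 2·32 + 15·135 + 14·24 = 2425 px.

2425 px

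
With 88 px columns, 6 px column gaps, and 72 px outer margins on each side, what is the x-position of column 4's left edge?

Before column 4: the margin + 3 columns + 3 column gaps.
Offset = 72 + 3·(88 + 6) = 72 + 282 = 354 px.

354 px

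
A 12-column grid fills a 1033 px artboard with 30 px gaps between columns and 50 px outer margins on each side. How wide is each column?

Inside the margins: 1033 − 100 = 933 px.
Subtracting 11 gaps of 30 leaves 603 for 12 columns, so c = 50.25 px.

50.25 px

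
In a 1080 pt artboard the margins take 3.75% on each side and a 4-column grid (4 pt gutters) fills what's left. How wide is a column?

246.75 pt

Each margin = 3.75% of 1080 = 40.5 pt; content = 1080 − 2·40.5 = 999 pt.
Subtracting 3 gutters of 4 leaves 987 for 4 columns, so c = 246.75 pt.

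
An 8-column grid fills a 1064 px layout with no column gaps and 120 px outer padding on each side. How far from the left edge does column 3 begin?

Subtract both margins: 1064 − 2·120 = 824 px.
8c = 824 → c = 103 px.
Each column+gutter stride is 103 px; 2 of them past the 120 px margin is 120 + 206 = 326 px.

326 px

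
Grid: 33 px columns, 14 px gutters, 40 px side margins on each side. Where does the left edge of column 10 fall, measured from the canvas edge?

463 px

Before column 10: the margin + 9 columns + 9 gutters.
Offset = 40 + 9·(33 + 14) = 40 + 423 = 463 px.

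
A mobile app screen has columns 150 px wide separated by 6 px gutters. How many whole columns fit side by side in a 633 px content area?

4 columns

Each extra column adds 150 + 6 = 156 px.
(633 + 6) / 156 = 4.10, so 4 columns fit.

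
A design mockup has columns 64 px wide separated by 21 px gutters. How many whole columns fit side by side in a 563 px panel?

6 columns: 6·64 + 5·21 = 489 px ≤ 563.
7 columns: 574 px > 563. So 6.

6 columns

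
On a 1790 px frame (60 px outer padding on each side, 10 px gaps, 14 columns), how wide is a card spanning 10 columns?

Inside the margins: 1790 − 120 = 1670 px.
14 columns + 13 gaps: 14c + 13·10 = 1670.
14c = 1670 − 130 = 1540, so c = 110 px.
Span of 10: 10·110 + 9·10 = 1100 + 90 = 1190 px.

1190 px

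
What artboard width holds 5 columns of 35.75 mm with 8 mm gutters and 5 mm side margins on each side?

Artboard = 2·5 + 5·35.75 + 4·8 = 10 + 178.75 + 32 = 220.75 mm.

220.75 mm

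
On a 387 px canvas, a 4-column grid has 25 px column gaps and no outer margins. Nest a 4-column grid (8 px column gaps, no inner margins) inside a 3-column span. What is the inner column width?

387 − 3·25 = 312; ÷4 gives c = 78 px.
3 columns plus 2 column gaps: 234 + 50 = 284 px.
284 − 3·8 = 260; ÷4 gives d = 65 px.

65 px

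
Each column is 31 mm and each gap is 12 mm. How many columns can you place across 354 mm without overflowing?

8 columns

Each extra column adds 31 + 12 = 43 mm.
(354 + 12) / 43 = 8.51, so 8 columns fit.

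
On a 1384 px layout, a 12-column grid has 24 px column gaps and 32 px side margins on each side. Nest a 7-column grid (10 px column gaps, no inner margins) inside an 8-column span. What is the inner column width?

116 px

Subtract both margins: 1384 − 2·32 = 1320 px.
1320 − 11·24 = 1056; ÷12 gives c = 88 px.
8-column span = 8·88 + 7·24 = 872 px.
7 columns + 6 column gaps: 7d + 6·10 = 872.
7d = 872 − 60 = 812, so d = 116 px.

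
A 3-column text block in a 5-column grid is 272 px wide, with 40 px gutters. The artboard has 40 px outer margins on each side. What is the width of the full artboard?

Subtracting 2 gutters of 40 leaves 192 for 3 columns, so c = 64 px.
Total width: 2·40 + 5·64 + 4·40 = 560 px.

560 px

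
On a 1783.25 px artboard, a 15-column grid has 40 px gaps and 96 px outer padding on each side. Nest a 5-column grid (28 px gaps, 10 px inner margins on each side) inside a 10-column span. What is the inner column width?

183.1 px

Subtract both margins: 1783.25 − 2·96 = 1591.25 px.
15 columns + 14 gaps: 15c + 14·40 = 1591.25.
15c = 1591.25 − 560 = 1031.25, so c = 68.75 px.
Span of 10: 10·68.75 + 9·40 = 687.5 + 360 = 1047.5 px.
Inner content = 1047.5 − 2·10 = 1027.5 px.
1027.5 − 4·28 = 915.5; ÷5 gives d = 183.1 px.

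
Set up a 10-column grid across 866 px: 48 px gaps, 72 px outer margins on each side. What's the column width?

Take off 144 px of margins, leaving 722 px.
10c + 9·48 = 722 → 10c = 290 → c = 29 px.

29 px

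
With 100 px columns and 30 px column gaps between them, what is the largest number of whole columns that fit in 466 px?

3 columns: 3·100 + 2·30 = 360 px ≤ 466.
4 columns: 490 px > 466. So 3.

3 columns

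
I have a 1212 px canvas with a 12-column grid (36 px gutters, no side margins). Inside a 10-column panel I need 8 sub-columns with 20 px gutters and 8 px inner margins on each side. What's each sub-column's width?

1212 − 11·36 = 816; ÷12 gives c = 68 px.
Span of 10: 10·68 + 9·36 = 680 + 324 = 1004 px.
Inner content = 1004 − 2·8 = 988 px.
Subtracting 7 gutters of 20 leaves 848 for 8 columns, so d = 106 px.

106 px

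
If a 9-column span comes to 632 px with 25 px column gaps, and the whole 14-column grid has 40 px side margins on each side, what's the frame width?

Subtracting 8 column gaps of 25 leaves 432 for 9 columns, so c = 48 px.
Total width: 2·40 + 14·48 + 13·25 = 1077 px.

1077 px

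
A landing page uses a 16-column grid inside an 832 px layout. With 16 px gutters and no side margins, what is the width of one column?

Subtracting 15 gutters of 16 leaves 592 for 16 columns, so c = 37 px.

37 px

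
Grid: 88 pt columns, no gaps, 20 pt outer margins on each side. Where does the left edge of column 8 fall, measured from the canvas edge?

636 pt

Each column+gutter stride is 88 pt; 7 of them past the 20 pt margin is 20 + 616 = 636 pt.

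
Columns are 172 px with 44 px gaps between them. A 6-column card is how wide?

1252 px

6 columns plus 5 gaps: 1032 + 220 = 1252 px.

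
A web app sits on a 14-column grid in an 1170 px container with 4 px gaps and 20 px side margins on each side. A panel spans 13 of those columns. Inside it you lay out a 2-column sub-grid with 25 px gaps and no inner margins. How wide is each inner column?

Subtract both margins: 1170 − 2·20 = 1130 px.
14 columns + 13 gaps: 14c + 13·4 = 1130.
14c = 1130 − 52 = 1078, so c = 77 px.
13 columns plus 12 gaps: 1001 + 48 = 1049 px.
1049 − 1·25 = 1024; ÷2 gives d = 512 px.

512 px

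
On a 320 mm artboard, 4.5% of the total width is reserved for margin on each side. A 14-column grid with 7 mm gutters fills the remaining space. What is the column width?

14.3 mm

320 × (1 − 2·4.5%) = 320 × 91% = 291.2 mm for the columns.
14c + 13·7 = 291.2 → 14c = 200.2 → c = 14.3 mm.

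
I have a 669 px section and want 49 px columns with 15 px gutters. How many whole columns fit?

10 columns

Each extra column adds 49 + 15 = 64 px.
(669 + 15) / 64 = 10.69, so 10 columns fit.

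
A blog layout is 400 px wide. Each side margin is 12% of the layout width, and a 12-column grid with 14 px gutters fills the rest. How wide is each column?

12.5 px

Each margin = 12% of 400 = 48 px; content = 400 − 2·48 = 304 px.
Subtracting 11 gutters of 14 leaves 150 for 12 columns, so c = 12.5 px.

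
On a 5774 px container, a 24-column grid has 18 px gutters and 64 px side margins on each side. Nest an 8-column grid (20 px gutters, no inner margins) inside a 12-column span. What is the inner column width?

334.25 px

Inside the margins: 5774 − 128 = 5646 px.
24 columns + 23 gutters: 24c + 23·18 = 5646.
24c = 5646 − 414 = 5232, so c = 218 px.
12-column span = 12·218 + 11·18 = 2814 px.
Subtracting 7 gutters of 20 leaves 2674 for 8 columns, so d = 334.25 px.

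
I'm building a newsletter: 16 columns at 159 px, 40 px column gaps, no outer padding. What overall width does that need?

Frame = 16·159 + 15·40 = 2544 + 600 = 3144 px.

3144 px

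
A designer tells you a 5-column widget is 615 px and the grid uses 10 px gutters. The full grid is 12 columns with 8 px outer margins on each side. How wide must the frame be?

5 columns + 4 gutters: 5c + 4·10 = 615.
5c = 615 − 40 = 575, so c = 115 px.
Total width: 2·8 + 12·115 + 11·10 = 1506 px.

1506 px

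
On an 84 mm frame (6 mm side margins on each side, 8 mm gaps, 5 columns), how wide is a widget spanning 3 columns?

Subtract both margins: 84 − 2·6 = 72 mm.
72 − 4·8 = 40; ÷5 gives c = 8 mm.
3-column span = 3·8 + 2·8 = 40 mm.

40 mm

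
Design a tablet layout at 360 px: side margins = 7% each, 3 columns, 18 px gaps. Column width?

Margins: 7% × 360 = 25.2 px each, so content = 360 − 50.4 = 309.6 px.
309.6 − 2·18 = 273.6; ÷3 gives c = 91.2 px.

91.2 px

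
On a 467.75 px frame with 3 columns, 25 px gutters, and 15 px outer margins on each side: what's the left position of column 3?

323.5 px

Inside the margins: 467.75 − 30 = 437.75 px.
437.75 − 2·25 = 387.75; ÷3 gives c = 129.25 px.
Before column 3: the margin + 2 columns + 2 gutters.
Offset = 15 + 2·(129.25 + 25) = 15 + 308.5 = 323.5 px.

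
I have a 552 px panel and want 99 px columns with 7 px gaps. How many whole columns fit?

Each extra column adds 99 + 7 = 106 px.
(552 + 7) / 106 = 5.27, so 5 columns fit.

5 columns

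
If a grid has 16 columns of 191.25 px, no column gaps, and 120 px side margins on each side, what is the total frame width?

3300 px

Frame = 2·120 + 16·191.25 = 240 + 3060 = 3300 px.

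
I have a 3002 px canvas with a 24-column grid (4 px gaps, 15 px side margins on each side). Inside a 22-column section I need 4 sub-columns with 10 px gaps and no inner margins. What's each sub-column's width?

Outer content = 3002 − 2·15 = 2972 px.
24c + 23·4 = 2972 → 24c = 2880 → c = 120 px.
22-column span = 22·120 + 21·4 = 2724 px.
4d + 3·10 = 2724 → 4d = 2694 → d = 673.5 px.

673.5 px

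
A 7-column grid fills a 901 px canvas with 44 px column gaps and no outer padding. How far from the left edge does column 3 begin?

901 − 6·44 = 637; ÷7 gives c = 91 px.
Each column+gutter stride is 135 px; with no margin, 2 of them is 270 px.

270 px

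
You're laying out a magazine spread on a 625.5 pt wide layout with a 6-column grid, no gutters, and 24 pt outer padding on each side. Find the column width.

Inside the margins: 625.5 − 48 = 577.5 pt.
577.5 / 6 = 96.25 pt per column.

96.25 pt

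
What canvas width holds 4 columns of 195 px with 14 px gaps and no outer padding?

Canvas = 4·195 + 3·14 = 780 + 42 = 822 px.

822 px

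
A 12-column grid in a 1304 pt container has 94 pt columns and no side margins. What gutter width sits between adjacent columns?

16 pt

Columns use 1128 pt, leaving 176 pt across 11 gutters = 16 pt each.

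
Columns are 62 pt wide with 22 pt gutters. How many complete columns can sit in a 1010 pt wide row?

12 columns: 12·62 + 11·22 = 986 pt ≤ 1010.
13 columns: 1070 pt > 1010. So 12.

12 columns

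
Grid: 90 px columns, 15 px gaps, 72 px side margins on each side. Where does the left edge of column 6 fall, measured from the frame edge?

Column 6 starts at margin + 5·(column + gutter) = 72 + 5·105 = 597 px.

597 px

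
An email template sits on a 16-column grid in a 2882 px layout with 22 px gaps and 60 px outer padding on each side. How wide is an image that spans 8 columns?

1370 px

Take off 120 px of margins, leaving 2762 px.
2762 − 15·22 = 2432; ÷16 gives c = 152 px.
8 columns plus 7 gaps: 1216 + 154 = 1370 px.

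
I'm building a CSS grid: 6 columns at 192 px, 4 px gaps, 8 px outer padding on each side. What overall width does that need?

Frame = 2·8 + 6·192 + 5·4 = 16 + 1152 + 20 = 1188 px.

1188 px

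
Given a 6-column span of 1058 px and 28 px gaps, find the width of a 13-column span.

2325 px

1058 − 5·28 = 918; ÷6 gives c = 153 px.
Span of 13: 13·153 + 12·28 = 1989 + 336 = 2325 px.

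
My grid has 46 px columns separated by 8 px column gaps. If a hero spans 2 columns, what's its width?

100 px

Span of 2: 2·46 + 1·8 = 92 + 8 = 100 px.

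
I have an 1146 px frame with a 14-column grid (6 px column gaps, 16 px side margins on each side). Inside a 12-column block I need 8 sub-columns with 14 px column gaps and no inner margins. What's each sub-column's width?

Inside the margins: 1146 − 32 = 1114 px.
14 columns + 13 column gaps: 14c + 13·6 = 1114.
14c = 1114 − 78 = 1036, so c = 74 px.
Span of 12: 12·74 + 11·6 = 888 + 66 = 954 px.
Subtracting 7 column gaps of 14 leaves 856 for 8 columns, so d = 107 px.

107 px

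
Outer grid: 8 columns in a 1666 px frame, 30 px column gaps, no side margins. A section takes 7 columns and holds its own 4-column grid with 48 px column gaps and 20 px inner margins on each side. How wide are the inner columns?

317.5 px

Subtracting 7 column gaps of 30 leaves 1456 for 8 columns, so c = 182 px.
7 columns plus 6 column gaps: 1274 + 180 = 1454 px.
Inner content = 1454 − 2·20 = 1414 px.
Subtracting 3 column gaps of 48 leaves 1270 for 4 columns, so d = 317.5 px.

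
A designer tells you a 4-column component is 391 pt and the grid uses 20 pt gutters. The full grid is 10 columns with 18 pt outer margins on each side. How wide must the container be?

4c + 3·20 = 391 → 4c = 331 → c = 82.75 pt.
Total width: 2·18 + 10·82.75 + 9·20 = 1043.5 pt.

1043.5 pt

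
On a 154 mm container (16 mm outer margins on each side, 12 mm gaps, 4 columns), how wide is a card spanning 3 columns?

Inside the margins: 154 − 32 = 122 mm.
122 − 3·12 = 86; ÷4 gives c = 21.5 mm.
3-column span = 3·21.5 + 2·12 = 88.5 mm.

88.5 mm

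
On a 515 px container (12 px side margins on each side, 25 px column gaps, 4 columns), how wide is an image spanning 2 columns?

233 px

Take off 24 px of margins, leaving 491 px.
Subtracting 3 column gaps of 25 leaves 416 for 4 columns, so c = 104 px.
2 columns plus 1 column gap: 208 + 25 = 233 px.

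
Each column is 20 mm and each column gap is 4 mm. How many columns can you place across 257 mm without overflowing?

k columns need k·20 + (k−1)·4 = k·24 − 4.
k·24 − 4 ≤ 257 → k ≤ 261 / 24 ≈ 10.88, so k = 10.

10 columns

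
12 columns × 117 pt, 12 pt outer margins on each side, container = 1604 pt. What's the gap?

16 pt

Subtract both margins: 1604 − 2·12 = 1580 pt.
12·117 + 11g = 1580 → 11g = 176 → g = 16 pt.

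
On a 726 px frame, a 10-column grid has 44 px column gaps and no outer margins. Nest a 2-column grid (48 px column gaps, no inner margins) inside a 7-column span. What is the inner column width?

223.5 px

10 columns + 9 column gaps: 10c + 9·44 = 726.
10c = 726 − 396 = 330, so c = 33 px.
7 columns plus 6 column gaps: 231 + 264 = 495 px.
2d + 1·48 = 495 → 2d = 447 → d = 223.5 px.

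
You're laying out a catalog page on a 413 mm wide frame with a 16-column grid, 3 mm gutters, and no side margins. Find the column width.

16 columns + 15 gutters: 16c + 15·3 = 413.
16c = 413 − 45 = 368, so c = 23 mm.

23 mm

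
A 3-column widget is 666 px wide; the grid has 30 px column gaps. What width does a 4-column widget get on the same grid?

Subtracting 2 column gaps of 30 leaves 606 for 3 columns, so c = 202 px.
4-column span = 4·202 + 3·30 = 898 px.

898 px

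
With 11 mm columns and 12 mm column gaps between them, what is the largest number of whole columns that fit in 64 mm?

3 columns: 3·11 + 2·12 = 57 mm ≤ 64.
4 columns: 80 mm > 64. So 3.

3 columns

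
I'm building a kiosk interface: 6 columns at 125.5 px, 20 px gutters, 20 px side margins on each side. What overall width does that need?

893 px

Canvas = 2·20 + 6·125.5 + 5·20 = 40 + 753 + 100 = 893 px.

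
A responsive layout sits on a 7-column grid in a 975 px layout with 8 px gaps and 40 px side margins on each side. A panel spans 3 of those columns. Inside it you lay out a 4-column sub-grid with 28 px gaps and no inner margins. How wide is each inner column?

73.75 px

Take off 80 px of margins, leaving 895 px.
7c + 6·8 = 895 → 7c = 847 → c = 121 px.
3-column span = 3·121 + 2·8 = 379 px.
4d + 3·28 = 379 → 4d = 295 → d = 73.75 px.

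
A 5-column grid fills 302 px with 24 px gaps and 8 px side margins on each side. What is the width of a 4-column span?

Take off 16 px of margins, leaving 286 px.
286 − 4·24 = 190; ÷5 gives c = 38 px.
4 columns plus 3 gaps: 152 + 72 = 224 px.

224 px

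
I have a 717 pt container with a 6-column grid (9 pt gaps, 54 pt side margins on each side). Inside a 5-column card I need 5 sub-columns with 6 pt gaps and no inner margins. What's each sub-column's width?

96.4 pt

Inside the margins: 717 − 108 = 609 pt.
609 − 5·9 = 564; ÷6 gives c = 94 pt.
5 columns plus 4 gaps: 470 + 36 = 506 pt.
5 columns + 4 gaps: 5d + 4·6 = 506.
5d = 506 − 24 = 482, so d = 96.4 pt.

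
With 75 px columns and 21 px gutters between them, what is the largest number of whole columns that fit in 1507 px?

15 columns

15 columns: 15·75 + 14·21 = 1419 px ≤ 1507.
16 columns: 1515 px > 1507. So 15.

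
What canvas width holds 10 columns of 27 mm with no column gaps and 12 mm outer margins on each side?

294 mm

Total width: 2·12 + 10·27 = 294 mm.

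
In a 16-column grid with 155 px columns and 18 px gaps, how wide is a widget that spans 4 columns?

674 px

Span of 4: 4·155 + 3·18 = 620 + 54 = 674 px.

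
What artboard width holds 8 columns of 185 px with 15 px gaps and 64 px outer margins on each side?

1713 px

Artboard = 2·64 + 8·185 + 7·15 = 128 + 1480 + 105 = 1713 px.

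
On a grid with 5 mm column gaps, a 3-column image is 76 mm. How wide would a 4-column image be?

3 columns + 2 column gaps: 3c + 2·5 = 76.
3c = 76 − 10 = 66, so c = 22 mm.
Span of 4: 4·22 + 3·5 = 88 + 15 = 103 mm.

103 mm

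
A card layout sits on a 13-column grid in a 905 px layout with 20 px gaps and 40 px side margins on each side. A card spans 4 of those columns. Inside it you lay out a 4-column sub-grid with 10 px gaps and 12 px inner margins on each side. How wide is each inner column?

46.5 px

Take off 80 px of margins, leaving 825 px.
13 columns + 12 gaps: 13c + 12·20 = 825.
13c = 825 − 240 = 585, so c = 45 px.
Span of 4: 4·45 + 3·20 = 180 + 60 = 240 px.
Inner content = 240 − 2·12 = 216 px.
216 − 3·10 = 186; ÷4 gives d = 46.5 px.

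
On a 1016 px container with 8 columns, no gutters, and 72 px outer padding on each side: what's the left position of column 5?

Subtract both margins: 1016 − 2·72 = 872 px.
8c = 872 → c = 109 px.
Column 5 starts at margin + 4·(column + gutter) = 72 + 4·109 = 508 px.

508 px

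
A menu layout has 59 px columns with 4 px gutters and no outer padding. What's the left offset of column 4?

Before column 4: 3 columns + 3 gutters.
Offset = 3·(59 + 4) = 3·63 = 189 px.

189 px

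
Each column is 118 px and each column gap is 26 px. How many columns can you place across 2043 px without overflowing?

14 columns

k columns need k·118 + (k−1)·26 = k·144 − 26.
k·144 − 26 ≤ 2043 → k ≤ 2069 / 144 ≈ 14.37, so k = 14.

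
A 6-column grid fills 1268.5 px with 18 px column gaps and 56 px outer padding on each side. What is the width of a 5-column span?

960.75 px

Inside the margins: 1268.5 − 112 = 1156.5 px.
1156.5 − 5·18 = 1066.5; ÷6 gives c = 177.75 px.
5-column span = 5·177.75 + 4·18 = 960.75 px.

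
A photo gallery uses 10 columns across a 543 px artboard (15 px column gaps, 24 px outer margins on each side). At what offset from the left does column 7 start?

Content = 543 − 2·24 = 495 px.
10c + 9·15 = 495 → 10c = 360 → c = 36 px.
Column 7 starts at margin + 6·(column + gutter) = 24 + 6·51 = 330 px.

330 px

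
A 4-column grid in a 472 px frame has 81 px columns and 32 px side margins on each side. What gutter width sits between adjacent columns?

Take off 64 px of margins, leaving 408 px.
4 columns take 4·81 = 324 px; remaining 84 splits into 3 gutters.
g = 84 / 3 = 28 px.

28 px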